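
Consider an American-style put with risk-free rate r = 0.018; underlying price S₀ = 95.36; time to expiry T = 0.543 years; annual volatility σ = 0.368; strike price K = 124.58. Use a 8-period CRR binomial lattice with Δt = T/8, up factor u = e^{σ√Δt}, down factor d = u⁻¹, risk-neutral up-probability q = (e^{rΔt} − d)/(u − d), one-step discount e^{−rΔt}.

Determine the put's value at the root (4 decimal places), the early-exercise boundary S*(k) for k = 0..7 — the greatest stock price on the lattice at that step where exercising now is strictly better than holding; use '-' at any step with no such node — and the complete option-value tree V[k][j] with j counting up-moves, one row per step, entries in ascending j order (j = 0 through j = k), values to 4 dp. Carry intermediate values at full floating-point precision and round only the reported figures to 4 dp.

Δt=0.06788, u=1.10062, d=0.90858, q=0.48242, disc=e^(-rΔt)=0.99878
k=8 terminal: V=max(K-S,0) → 80.2942 70.9337 59.5947 45.8590 29.2200 9.0641 0.0000 0.0000 0.0000
k=7: j=0 S=48.7419 intr=75.8381 cont=75.6860 V=75.8381[EX]; j=1 S=59.0442 intr=65.5358 cont=65.3836 V=65.5358[EX]; j=2 S=71.5242 intr=53.0558 cont=52.9037 V=53.0558[EX]; j=3 S=86.6420 intr=37.9380 cont=37.7859 V=37.9380[EX]; j=4 S=104.9552 intr=19.6248 cont=19.4727 V=19.6248[EX]; j=5 S=127.1392 intr=0.0000 cont=4.6857 V=4.6857[hold]; j=6 S=154.0121 intr=0.0000 cont=0.0000 V=0.0000[hold]; j=7 S=186.5651 intr=0.0000 cont=0.0000 V=0.0000[hold]  S*(7)=104.9552
k=6: j=0 S=53.6463 intr=70.9337 cont=70.7816 V=70.9337[EX]; j=1 S=64.9853 intr=59.5947 cont=59.4426 V=59.5947[EX]; j=2 S=78.7210 intr=45.8590 cont=45.7069 V=45.8590[EX]; j=3 S=95.3600 intr=29.2200 cont=29.0679 V=29.2200[EX]; j=4 S=115.5159 intr=9.0641 cont=12.4028 V=12.4028[hold]; j=5 S=139.9320 intr=0.0000 cont=2.4223 V=2.4223[hold]; j=6 S=169.5089 intr=0.0000 cont=0.0000 V=0.0000[hold]  S*(6)=95.3600
k=5: j=0 S=59.0442 intr=65.5358 cont=65.3836 V=65.5358[EX]; j=1 S=71.5242 intr=53.0558 cont=52.9037 V=53.0558[EX]; j=2 S=86.6420 intr=37.9380 cont=37.7859 V=37.9380[EX]; j=3 S=104.9552 intr=19.6248 cont=21.0813 V=21.0813[hold]; j=4 S=127.1392 intr=0.0000 cont=7.5788 V=7.5788[hold]; j=5 S=154.0121 intr=0.0000 cont=1.2522 V=1.2522[hold]  S*(5)=86.6420
k=4: j=0 S=64.9853 intr=59.5947 cont=59.4426 V=59.5947[EX]; j=1 S=78.7210 intr=45.8590 cont=45.7069 V=45.8590[EX]; j=2 S=95.3600 intr=29.2200 cont=29.7697 V=29.7697[hold]; j=3 S=115.5159 intr=9.0641 cont=14.5497 V=14.5497[hold]; j=4 S=139.9320 intr=0.0000 cont=4.5212 V=4.5212[hold]  S*(4)=78.7210
k=3: j=0 S=71.5242 intr=53.0558 cont=52.9037 V=53.0558[EX]; j=1 S=86.6420 intr=37.9380 cont=38.0507 V=38.0507[hold]; j=2 S=104.9552 intr=19.6248 cont=22.4000 V=22.4000[hold]; j=3 S=127.1392 intr=0.0000 cont=9.7000 V=9.7000[hold]  S*(3)=71.5242
k=2: j=0 S=78.7210 intr=45.8590 cont=45.7612 V=45.8590[EX]; j=1 S=95.3600 intr=29.2200 cont=30.4633 V=30.4633[hold]; j=2 S=115.5159 intr=9.0641 cont=16.2534 V=16.2534[hold]  S*(2)=78.7210
k=1: j=0 S=86.6420 intr=37.9380 cont=38.3849 V=38.3849[hold]; j=1 S=104.9552 intr=19.6248 cont=23.5794 V=23.5794[hold]  S*(1)=-
k=0: j=0 S=95.3600 intr=29.2200 cont=31.2044 V=31.2044[hold]  S*(0)=-

price = 31.2044
boundary = - - 78.7210 71.5242 78.7210 86.6420 95.3600 104.9552
tree:
31.2044
38.3849 23.5794
45.8590 30.4633 16.2534
53.0558 38.0507 22.4000 9.7000
59.5947 45.8590 29.7697 14.5497 4.5212
65.5358 53.0558 37.9380 21.0813 7.5788 1.2522
70.9337 59.5947 45.8590 29.2200 12.4028 2.4223 0.0000
75.8381 65.5358 53.0558 37.9380 19.6248 4.6857 0.0000 0.0000
80.2942 70.9337 59.5947 45.8590 29.2200 9.0641 0.0000 0.0000 0.0000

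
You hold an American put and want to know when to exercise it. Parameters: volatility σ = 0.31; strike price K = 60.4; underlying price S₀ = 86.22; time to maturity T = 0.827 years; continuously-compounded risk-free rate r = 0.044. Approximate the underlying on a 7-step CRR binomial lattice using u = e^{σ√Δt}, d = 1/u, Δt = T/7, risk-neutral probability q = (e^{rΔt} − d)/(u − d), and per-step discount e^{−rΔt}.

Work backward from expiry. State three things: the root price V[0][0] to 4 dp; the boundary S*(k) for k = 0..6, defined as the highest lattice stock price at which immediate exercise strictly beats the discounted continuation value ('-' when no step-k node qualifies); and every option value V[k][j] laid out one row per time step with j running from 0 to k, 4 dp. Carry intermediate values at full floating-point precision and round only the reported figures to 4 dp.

price = 0.6841
boundary = - - - - - - 45.4942
tree:
0.6841
1.2185 0.1522
2.1369 0.3047 0.0000
3.6725 0.6100 0.0000 0.0000
6.1408 1.2209 0.0000 0.0000 0.0000
9.8692 2.4437 0.0000 0.0000 0.0000 0.0000
14.9058 4.8914 0.0000 0.0000 0.0000 0.0000 0.0000
19.5040 9.7906 0.0000 0.0000 0.0000 0.0000 0.0000 0.0000

Δt=0.11814  u=1.11244  d=0.89893  q=0.49780  discount=0.99482
step 7 (expiry): payoffs max(K−S,0) = 19.5040 9.7906 0.0000 0.0000 0.0000 0.0000 0.0000 0.0000
step 6: (k=6,j=0): S=45.4942, (K−S)⁺=14.9058, hold=14.5927 ⇒ V=14.9058 exercise | (k=6,j=1): S=56.2998, (K−S)⁺=4.1002, hold=4.8914 ⇒ V=4.8914 continue | (k=6,j=2): S=69.6718, (K−S)⁺=0.0000, hold=0.0000 ⇒ V=0.0000 continue | (k=6,j=3): S=86.2200, (K−S)⁺=0.0000, hold=0.0000 ⇒ V=0.0000 continue | (k=6,j=4): S=106.6986, (K−S)⁺=0.0000, hold=0.0000 ⇒ V=0.0000 continue | (k=6,j=5): S=132.0412, (K−S)⁺=0.0000, hold=0.0000 ⇒ V=0.0000 continue | (k=6,j=6): S=163.4030, (K−S)⁺=0.0000, hold=0.0000 ⇒ V=0.0000 continue  boundary S*=45.4942
step 5: (k=5,j=0): S=50.6094, (K−S)⁺=9.7906, hold=9.8692 ⇒ V=9.8692 continue | (k=5,j=1): S=62.6299, (K−S)⁺=0.0000, hold=2.4437 ⇒ V=2.4437 continue | (k=5,j=2): S=77.5055, (K−S)⁺=0.0000, hold=0.0000 ⇒ V=0.0000 continue | (k=5,j=3): S=95.9143, (K−S)⁺=0.0000, hold=0.0000 ⇒ V=0.0000 continue | (k=5,j=4): S=118.6955, (K−S)⁺=0.0000, hold=0.0000 ⇒ V=0.0000 continue | (k=5,j=5): S=146.8875, (K−S)⁺=0.0000, hold=0.0000 ⇒ V=0.0000 continue  boundary S*=-
step 4: (k=4,j=0): S=56.2998, (K−S)⁺=4.1002, hold=6.1408 ⇒ V=6.1408 continue | (k=4,j=1): S=69.6718, (K−S)⁺=0.0000, hold=1.2209 ⇒ V=1.2209 continue | (k=4,j=2): S=86.2200, (K−S)⁺=0.0000, hold=0.0000 ⇒ V=0.0000 continue | (k=4,j=3): S=106.6986, (K−S)⁺=0.0000, hold=0.0000 ⇒ V=0.0000 continue | (k=4,j=4): S=132.0412, (K−S)⁺=0.0000, hold=0.0000 ⇒ V=0.0000 continue  boundary S*=-
step 3: (k=3,j=0): S=62.6299, (K−S)⁺=0.0000, hold=3.6725 ⇒ V=3.6725 continue | (k=3,j=1): S=77.5055, (K−S)⁺=0.0000, hold=0.6100 ⇒ V=0.6100 continue | (k=3,j=2): S=95.9143, (K−S)⁺=0.0000, hold=0.0000 ⇒ V=0.0000 continue | (k=3,j=3): S=118.6955, (K−S)⁺=0.0000, hold=0.0000 ⇒ V=0.0000 continue  boundary S*=-
step 2: (k=2,j=0): S=69.6718, (K−S)⁺=0.0000, hold=2.1369 ⇒ V=2.1369 continue | (k=2,j=1): S=86.2200, (K−S)⁺=0.0000, hold=0.3047 ⇒ V=0.3047 continue | (k=2,j=2): S=106.6986, (K−S)⁺=0.0000, hold=0.0000 ⇒ V=0.0000 continue  boundary S*=-
step 1: (k=1,j=0): S=77.5055, (K−S)⁺=0.0000, hold=1.2185 ⇒ V=1.2185 continue | (k=1,j=1): S=95.9143, (K−S)⁺=0.0000, hold=0.1522 ⇒ V=0.1522 continue  boundary S*=-
step 0: (k=0,j=0): S=86.2200, (K−S)⁺=0.0000, hold=0.6841 ⇒ V=0.6841 continue  boundary S*=-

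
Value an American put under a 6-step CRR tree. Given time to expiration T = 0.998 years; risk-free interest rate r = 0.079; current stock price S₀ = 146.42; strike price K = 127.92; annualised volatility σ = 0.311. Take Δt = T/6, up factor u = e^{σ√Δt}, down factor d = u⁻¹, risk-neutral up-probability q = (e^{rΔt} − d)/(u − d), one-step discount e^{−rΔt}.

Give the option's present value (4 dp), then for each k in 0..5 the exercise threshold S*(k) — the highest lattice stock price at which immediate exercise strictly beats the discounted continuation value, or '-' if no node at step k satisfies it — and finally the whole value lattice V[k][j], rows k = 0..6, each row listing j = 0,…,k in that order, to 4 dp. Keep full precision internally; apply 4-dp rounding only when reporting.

price = 6.8135
boundary = - - - 100.0795 88.1576 100.0795
tree:
6.8135
11.2746 2.8743
18.0751 5.2922 0.7186
27.8405 9.5324 1.5178 0.0000
39.7624 16.6579 3.2062 0.0000 0.0000
50.2640 27.8405 6.7727 0.0000 0.0000 0.0000
59.5147 39.7624 14.3064 0.0000 0.0000 0.0000 0.0000

params: Δt=0.16633 u=1.13523 d=0.88088 q=0.52033 e^(-rΔt)=0.98695
t_6 payoffs: 59.5147 39.7624 14.3064 0.0000 0.0000 0.0000 0.0000
t_5: node(5,0) S=77.6560 payoff=50.2640 vs cont=48.5941 → 50.2640 [stop]  node(5,1) S=100.0795 payoff=27.8405 vs cont=26.1706 → 27.8405 [stop]  node(5,2) S=128.9779 payoff=0.0000 vs cont=6.7727 → 6.7727 [wait]  node(5,3) S=166.2209 payoff=0.0000 vs cont=0.0000 → 0.0000 [wait]  node(5,4) S=214.2179 payoff=0.0000 vs cont=0.0000 → 0.0000 [wait]  node(5,5) S=276.0743 payoff=0.0000 vs cont=0.0000 → 0.0000 [wait]  ⇒ S*(5)=100.0795
t_4: node(4,0) S=88.1576 payoff=39.7624 vs cont=38.0925 → 39.7624 [stop]  node(4,1) S=113.6136 payoff=14.3064 vs cont=16.6579 → 16.6579 [wait]  node(4,2) S=146.4200 payoff=0.0000 vs cont=3.2062 → 3.2062 [wait]  node(4,3) S=188.6995 payoff=0.0000 vs cont=0.0000 → 0.0000 [wait]  node(4,4) S=243.1873 payoff=0.0000 vs cont=0.0000 → 0.0000 [wait]  ⇒ S*(4)=88.1576
t_3: node(3,0) S=100.0795 payoff=27.8405 vs cont=27.3782 → 27.8405 [stop]  node(3,1) S=128.9779 payoff=0.0000 vs cont=9.5324 → 9.5324 [wait]  node(3,2) S=166.2209 payoff=0.0000 vs cont=1.5178 → 1.5178 [wait]  node(3,3) S=214.2179 payoff=0.0000 vs cont=0.0000 → 0.0000 [wait]  ⇒ S*(3)=100.0795
t_2: node(2,0) S=113.6136 payoff=14.3064 vs cont=18.0751 → 18.0751 [wait]  node(2,1) S=146.4200 payoff=0.0000 vs cont=5.2922 → 5.2922 [wait]  node(2,2) S=188.6995 payoff=0.0000 vs cont=0.7186 → 0.7186 [wait]  ⇒ S*(2)=-
t_1: node(1,0) S=128.9779 payoff=0.0000 vs cont=11.2746 → 11.2746 [wait]  node(1,1) S=166.2209 payoff=0.0000 vs cont=2.8743 → 2.8743 [wait]  ⇒ S*(1)=-
t_0: node(0,0) S=146.4200 payoff=0.0000 vs cont=6.8135 → 6.8135 [wait]  ⇒ S*(0)=-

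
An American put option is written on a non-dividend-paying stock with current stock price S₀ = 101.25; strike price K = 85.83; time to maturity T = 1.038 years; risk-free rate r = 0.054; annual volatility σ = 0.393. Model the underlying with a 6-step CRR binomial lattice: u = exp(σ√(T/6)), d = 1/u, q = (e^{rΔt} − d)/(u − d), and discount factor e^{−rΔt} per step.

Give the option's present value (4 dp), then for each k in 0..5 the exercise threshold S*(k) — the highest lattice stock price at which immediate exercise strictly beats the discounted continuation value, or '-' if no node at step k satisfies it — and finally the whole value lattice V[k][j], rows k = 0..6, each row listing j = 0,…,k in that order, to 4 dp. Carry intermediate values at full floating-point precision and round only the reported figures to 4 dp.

Δt=0.17300  u=1.17758  d=0.84920  q=0.48781  discount=0.99070
step 6 (expiry): payoffs max(K−S,0) = 47.8590 33.1758 12.8147 0.0000 0.0000 0.0000 0.0000
step 5: (k=5,j=0): S=44.7139, (K−S)⁺=41.1161, hold=40.3180 ⇒ V=41.1161 exercise | (k=5,j=1): S=62.0046, (K−S)⁺=23.8254, hold=23.0273 ⇒ V=23.8254 exercise | (k=5,j=2): S=85.9814, (K−S)⁺=0.0000, hold=6.5025 ⇒ V=6.5025 continue | (k=5,j=3): S=119.2300, (K−S)⁺=0.0000, hold=0.0000 ⇒ V=0.0000 continue | (k=5,j=4): S=165.3356, (K−S)⁺=0.0000, hold=0.0000 ⇒ V=0.0000 continue | (k=5,j=5): S=229.2700, (K−S)⁺=0.0000, hold=0.0000 ⇒ V=0.0000 continue  boundary S*=62.0046
step 4: (k=4,j=0): S=52.6542, (K−S)⁺=33.1758, hold=32.3777 ⇒ V=33.1758 exercise | (k=4,j=1): S=73.0153, (K−S)⁺=12.8147, hold=15.2322 ⇒ V=15.2322 continue | (k=4,j=2): S=101.2500, (K−S)⁺=0.0000, hold=3.2996 ⇒ V=3.2996 continue | (k=4,j=3): S=140.4029, (K−S)⁺=0.0000, hold=0.0000 ⇒ V=0.0000 continue | (k=4,j=4): S=194.6959, (K−S)⁺=0.0000, hold=0.0000 ⇒ V=0.0000 continue  boundary S*=52.6542
step 3: (k=3,j=0): S=62.0046, (K−S)⁺=23.8254, hold=24.1957 ⇒ V=24.1957 continue | (k=3,j=1): S=85.9814, (K−S)⁺=0.0000, hold=9.3239 ⇒ V=9.3239 continue | (k=3,j=2): S=119.2300, (K−S)⁺=0.0000, hold=1.6743 ⇒ V=1.6743 continue | (k=3,j=3): S=165.3356, (K−S)⁺=0.0000, hold=0.0000 ⇒ V=0.0000 continue  boundary S*=-
step 2: (k=2,j=0): S=73.0153, (K−S)⁺=12.8147, hold=16.7836 ⇒ V=16.7836 continue | (k=2,j=1): S=101.2500, (K−S)⁺=0.0000, hold=5.5404 ⇒ V=5.5404 continue | (k=2,j=2): S=140.4029, (K−S)⁺=0.0000, hold=0.8496 ⇒ V=0.8496 continue  boundary S*=-
step 1: (k=1,j=0): S=85.9814, (K−S)⁺=0.0000, hold=11.1940 ⇒ V=11.1940 continue | (k=1,j=1): S=119.2300, (K−S)⁺=0.0000, hold=3.2219 ⇒ V=3.2219 continue  boundary S*=-
step 0: (k=0,j=0): S=101.2500, (K−S)⁺=0.0000, hold=7.2372 ⇒ V=7.2372 continue  boundary S*=-

price = 7.2372
boundary = - - - - 52.6542 62.0046
tree:
7.2372
11.1940 3.2219
16.7836 5.5404 0.8496
24.1957 9.3239 1.6743 0.0000
33.1758 15.2322 3.2996 0.0000 0.0000
41.1161 23.8254 6.5025 0.0000 0.0000 0.0000
47.8590 33.1758 12.8147 0.0000 0.0000 0.0000 0.0000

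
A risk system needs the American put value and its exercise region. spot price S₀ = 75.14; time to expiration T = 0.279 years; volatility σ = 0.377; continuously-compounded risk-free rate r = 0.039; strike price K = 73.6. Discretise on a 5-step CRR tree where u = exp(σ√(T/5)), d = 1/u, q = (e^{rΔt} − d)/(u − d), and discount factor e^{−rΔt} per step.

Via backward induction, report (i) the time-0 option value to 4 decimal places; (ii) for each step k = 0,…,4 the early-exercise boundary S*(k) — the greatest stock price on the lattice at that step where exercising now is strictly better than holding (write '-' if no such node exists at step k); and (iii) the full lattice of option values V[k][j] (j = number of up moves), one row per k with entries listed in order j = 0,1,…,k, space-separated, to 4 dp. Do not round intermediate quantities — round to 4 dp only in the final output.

Δt=0.05580, u=1.09314, d=0.91480, q=0.48997, disc=e^(-rΔt)=0.99783
k=5 terminal: V=max(K-S,0) → 25.4617 16.0768 4.8623 0.0000 0.0000 0.0000
k=4: j=0 S=52.6219 intr=20.9781 cont=20.8181 V=20.9781[EX]; j=1 S=62.8809 intr=10.7191 cont=10.5591 V=10.7191[EX]; j=2 S=75.1400 intr=0.0000 cont=2.4745 V=2.4745[hold]; j=3 S=89.7891 intr=0.0000 cont=0.0000 V=0.0000[hold]; j=4 S=107.2940 intr=0.0000 cont=0.0000 V=0.0000[hold]  S*(4)=62.8809
k=3: j=0 S=57.5232 intr=16.0768 cont=15.9168 V=16.0768[EX]; j=1 S=68.7377 intr=4.8623 cont=6.6650 V=6.6650[hold]; j=2 S=82.1386 intr=0.0000 cont=1.2594 V=1.2594[hold]; j=3 S=98.1521 intr=0.0000 cont=0.0000 V=0.0000[hold]  S*(3)=57.5232
k=2: j=0 S=62.8809 intr=10.7191 cont=11.4404 V=11.4404[hold]; j=1 S=75.1400 intr=0.0000 cont=4.0077 V=4.0077[hold]; j=2 S=89.7891 intr=0.0000 cont=0.6409 V=0.6409[hold]  S*(2)=-
k=1: j=0 S=68.7377 intr=4.8623 cont=7.7817 V=7.7817[hold]; j=1 S=82.1386 intr=0.0000 cont=2.3530 V=2.3530[hold]  S*(1)=-
k=0: j=0 S=75.1400 intr=0.0000 cont=5.1107 V=5.1107[hold]  S*(0)=-

price = 5.1107
boundary = - - - 57.5232 62.8809
tree:
5.1107
7.7817 2.3530
11.4404 4.0077 0.6409
16.0768 6.6650 1.2594 0.0000
20.9781 10.7191 2.4745 0.0000 0.0000
25.4617 16.0768 4.8623 0.0000 0.0000 0.0000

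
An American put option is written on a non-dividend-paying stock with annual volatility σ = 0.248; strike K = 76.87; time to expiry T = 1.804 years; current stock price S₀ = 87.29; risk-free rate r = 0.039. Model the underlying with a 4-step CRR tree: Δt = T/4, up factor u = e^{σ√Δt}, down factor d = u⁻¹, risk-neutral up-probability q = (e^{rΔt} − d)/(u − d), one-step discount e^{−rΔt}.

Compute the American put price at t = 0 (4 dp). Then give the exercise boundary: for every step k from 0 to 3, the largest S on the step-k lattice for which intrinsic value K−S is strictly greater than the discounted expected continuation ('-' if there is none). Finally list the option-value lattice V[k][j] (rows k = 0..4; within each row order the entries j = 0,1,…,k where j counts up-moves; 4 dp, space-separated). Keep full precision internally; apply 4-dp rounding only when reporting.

price = 5.0298
boundary = - - - 52.9629
tree:
5.0298
8.8219 1.5825
14.9272 3.2968 0.0000
23.9071 6.8684 0.0000 0.0000
32.0326 14.3092 0.0000 0.0000 0.0000

params: Δt=0.45100 u=1.18122 d=0.84658 q=0.51149 e^(-rΔt)=0.98256
t_4 payoffs: 32.0326 14.3092 0.0000 0.0000 0.0000
t_3: node(3,0) S=52.9629 payoff=23.9071 vs cont=22.5669 → 23.9071 [stop]  node(3,1) S=73.8981 payoff=2.9719 vs cont=6.8684 → 6.8684 [wait]  node(3,2) S=103.1087 payoff=0.0000 vs cont=0.0000 → 0.0000 [wait]  node(3,3) S=143.8657 payoff=0.0000 vs cont=0.0000 → 0.0000 [wait]  ⇒ S*(3)=52.9629
t_2: node(2,0) S=62.5608 payoff=14.3092 vs cont=14.9272 → 14.9272 [wait]  node(2,1) S=87.2900 payoff=0.0000 vs cont=3.2968 → 3.2968 [wait]  node(2,2) S=121.7941 payoff=0.0000 vs cont=0.0000 → 0.0000 [wait]  ⇒ S*(2)=-
t_1: node(1,0) S=73.8981 payoff=2.9719 vs cont=8.8219 → 8.8219 [wait]  node(1,1) S=103.1087 payoff=0.0000 vs cont=1.5825 → 1.5825 [wait]  ⇒ S*(1)=-
t_0: node(0,0) S=87.2900 payoff=0.0000 vs cont=5.0298 → 5.0298 [wait]  ⇒ S*(0)=-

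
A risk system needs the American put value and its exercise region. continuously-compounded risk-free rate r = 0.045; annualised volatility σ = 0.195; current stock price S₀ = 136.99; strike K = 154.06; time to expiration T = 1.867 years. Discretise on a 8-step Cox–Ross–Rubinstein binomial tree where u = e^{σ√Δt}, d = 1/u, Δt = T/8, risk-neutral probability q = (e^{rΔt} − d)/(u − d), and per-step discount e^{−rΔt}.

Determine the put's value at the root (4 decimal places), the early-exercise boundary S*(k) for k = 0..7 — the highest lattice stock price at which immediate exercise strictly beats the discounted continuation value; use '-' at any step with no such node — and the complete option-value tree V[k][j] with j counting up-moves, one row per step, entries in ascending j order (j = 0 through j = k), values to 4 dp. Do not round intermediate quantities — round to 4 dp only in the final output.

price = 20.3559
boundary = - 124.6744 113.4660 124.6744 113.4660 124.6744 113.4660 124.6744
tree:
20.3559
29.3856 12.8295
40.5940 19.7635 6.9942
50.7948 29.3856 11.7051 2.9957
60.0784 40.5940 18.9399 5.5835 0.7824
68.5275 50.7948 29.3856 10.1419 1.6909 0.0000
76.2170 60.0784 40.5940 17.7578 3.6545 0.0000 0.0000
83.2152 68.5275 50.7948 29.3856 7.8982 0.0000 0.0000 0.0000
89.5843 76.2170 60.0784 40.5940 17.0700 0.0000 0.0000 0.0000 0.0000

params: Δt=0.23337 u=1.09878 d=0.91010 q=0.53242 e^(-rΔt)=0.98955
t_8 payoffs: 89.5843 76.2170 60.0784 40.5940 17.0700 0.0000 0.0000 0.0000 0.0000
t_7: node(7,0) S=70.8448 payoff=83.2152 vs cont=81.6058 → 83.2152 [stop]  node(7,1) S=85.5325 payoff=68.5275 vs cont=66.9181 → 68.5275 [stop]  node(7,2) S=103.2652 payoff=50.7948 vs cont=49.1853 → 50.7948 [stop]  node(7,3) S=124.6744 payoff=29.3856 vs cont=27.7761 → 29.3856 [stop]  node(7,4) S=150.5222 payoff=3.5378 vs cont=7.8982 → 7.8982 [wait]  node(7,5) S=181.7287 payoff=0.0000 vs cont=0.0000 → 0.0000 [wait]  node(7,6) S=219.4051 payoff=0.0000 vs cont=0.0000 → 0.0000 [wait]  node(7,7) S=264.8926 payoff=0.0000 vs cont=0.0000 → 0.0000 [wait]  ⇒ S*(7)=124.6744
t_6: node(6,0) S=77.8430 payoff=76.2170 vs cont=74.6076 → 76.2170 [stop]  node(6,1) S=93.9816 payoff=60.0784 vs cont=58.4690 → 60.0784 [stop]  node(6,2) S=113.4660 payoff=40.5940 vs cont=38.9845 → 40.5940 [stop]  node(6,3) S=136.9900 payoff=17.0700 vs cont=17.7578 → 17.7578 [wait]  node(6,4) S=165.3910 payoff=0.0000 vs cont=3.6545 → 3.6545 [wait]  node(6,5) S=199.6803 payoff=0.0000 vs cont=0.0000 → 0.0000 [wait]  node(6,6) S=241.0784 payoff=0.0000 vs cont=0.0000 → 0.0000 [wait]  ⇒ S*(6)=113.4660
t_5: node(5,0) S=85.5325 payoff=68.5275 vs cont=66.9181 → 68.5275 [stop]  node(5,1) S=103.2652 payoff=50.7948 vs cont=49.1853 → 50.7948 [stop]  node(5,2) S=124.6744 payoff=29.3856 vs cont=28.1385 → 29.3856 [stop]  node(5,3) S=150.5222 payoff=3.5378 vs cont=10.1419 → 10.1419 [wait]  node(5,4) S=181.7287 payoff=0.0000 vs cont=1.6909 → 1.6909 [wait]  node(5,5) S=219.4051 payoff=0.0000 vs cont=0.0000 → 0.0000 [wait]  ⇒ S*(5)=124.6744
t_4: node(4,0) S=93.9816 payoff=60.0784 vs cont=58.4690 → 60.0784 [stop]  node(4,1) S=113.4660 payoff=40.5940 vs cont=38.9845 → 40.5940 [stop]  node(4,2) S=136.9900 payoff=17.0700 vs cont=18.9399 → 18.9399 [wait]  node(4,3) S=165.3910 payoff=0.0000 vs cont=5.5835 → 5.5835 [wait]  node(4,4) S=199.6803 payoff=0.0000 vs cont=0.7824 → 0.7824 [wait]  ⇒ S*(4)=113.4660
t_3: node(3,0) S=103.2652 payoff=50.7948 vs cont=49.1853 → 50.7948 [stop]  node(3,1) S=124.6744 payoff=29.3856 vs cont=28.7613 → 29.3856 [stop]  node(3,2) S=150.5222 payoff=3.5378 vs cont=11.7051 → 11.7051 [wait]  node(3,3) S=181.7287 payoff=0.0000 vs cont=2.9957 → 2.9957 [wait]  ⇒ S*(3)=124.6744
t_2: node(2,0) S=113.4660 payoff=40.5940 vs cont=38.9845 → 40.5940 [stop]  node(2,1) S=136.9900 payoff=17.0700 vs cont=19.7635 → 19.7635 [wait]  node(2,2) S=165.3910 payoff=0.0000 vs cont=6.9942 → 6.9942 [wait]  ⇒ S*(2)=113.4660
t_1: node(1,0) S=124.6744 payoff=29.3856 vs cont=29.1953 → 29.3856 [stop]  node(1,1) S=150.5222 payoff=3.5378 vs cont=12.8295 → 12.8295 [wait]  ⇒ S*(1)=124.6744
t_0: node(0,0) S=136.9900 payoff=17.0700 vs cont=20.3559 → 20.3559 [wait]  ⇒ S*(0)=-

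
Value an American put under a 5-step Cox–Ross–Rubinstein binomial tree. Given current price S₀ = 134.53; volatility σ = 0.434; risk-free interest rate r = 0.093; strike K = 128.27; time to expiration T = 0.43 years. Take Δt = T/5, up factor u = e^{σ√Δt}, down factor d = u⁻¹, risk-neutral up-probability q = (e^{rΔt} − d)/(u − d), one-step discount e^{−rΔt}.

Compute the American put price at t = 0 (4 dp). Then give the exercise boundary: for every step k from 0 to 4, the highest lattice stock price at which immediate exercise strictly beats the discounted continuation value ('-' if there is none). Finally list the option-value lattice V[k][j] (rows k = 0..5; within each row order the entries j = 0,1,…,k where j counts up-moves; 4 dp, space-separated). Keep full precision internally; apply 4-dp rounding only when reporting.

Δt=0.08600  u=1.13573  d=0.88049  q=0.49969  discount=0.99203
step 5 (expiry): payoffs max(K−S,0) = 57.0753 36.4375 9.8173 0.0000 0.0000 0.0000
step 4: (k=4,j=0): S=80.8578, (K−S)⁺=47.4122, hold=46.3904 ⇒ V=47.4122 exercise | (k=4,j=1): S=104.2967, (K−S)⁺=23.9733, hold=22.9515 ⇒ V=23.9733 exercise | (k=4,j=2): S=134.5300, (K−S)⁺=0.0000, hold=4.8726 ⇒ V=4.8726 continue | (k=4,j=3): S=173.5273, (K−S)⁺=0.0000, hold=0.0000 ⇒ V=0.0000 continue | (k=4,j=4): S=223.8290, (K−S)⁺=0.0000, hold=0.0000 ⇒ V=0.0000 continue  boundary S*=104.2967
step 3: (k=3,j=0): S=91.8325, (K−S)⁺=36.4375, hold=35.4157 ⇒ V=36.4375 exercise | (k=3,j=1): S=118.4527, (K−S)⁺=9.8173, hold=14.3140 ⇒ V=14.3140 continue | (k=3,j=2): S=152.7895, (K−S)⁺=0.0000, hold=2.4184 ⇒ V=2.4184 continue | (k=3,j=3): S=197.0798, (K−S)⁺=0.0000, hold=0.0000 ⇒ V=0.0000 continue  boundary S*=91.8325
step 2: (k=2,j=0): S=104.2967, (K−S)⁺=23.9733, hold=25.1805 ⇒ V=25.1805 continue | (k=2,j=1): S=134.5300, (K−S)⁺=0.0000, hold=8.3033 ⇒ V=8.3033 continue | (k=2,j=2): S=173.5273, (K−S)⁺=0.0000, hold=1.2003 ⇒ V=1.2003 continue  boundary S*=-
step 1: (k=1,j=0): S=118.4527, (K−S)⁺=9.8173, hold=16.6138 ⇒ V=16.6138 continue | (k=1,j=1): S=152.7895, (K−S)⁺=0.0000, hold=4.7162 ⇒ V=4.7162 continue  boundary S*=-
step 0: (k=0,j=0): S=134.5300, (K−S)⁺=0.0000, hold=10.5837 ⇒ V=10.5837 continue  boundary S*=-

price = 10.5837
boundary = - - - 91.8325 104.2967
tree:
10.5837
16.6138 4.7162
25.1805 8.3033 1.2003
36.4375 14.3140 2.4184 0.0000
47.4122 23.9733 4.8726 0.0000 0.0000
57.0753 36.4375 9.8173 0.0000 0.0000 0.0000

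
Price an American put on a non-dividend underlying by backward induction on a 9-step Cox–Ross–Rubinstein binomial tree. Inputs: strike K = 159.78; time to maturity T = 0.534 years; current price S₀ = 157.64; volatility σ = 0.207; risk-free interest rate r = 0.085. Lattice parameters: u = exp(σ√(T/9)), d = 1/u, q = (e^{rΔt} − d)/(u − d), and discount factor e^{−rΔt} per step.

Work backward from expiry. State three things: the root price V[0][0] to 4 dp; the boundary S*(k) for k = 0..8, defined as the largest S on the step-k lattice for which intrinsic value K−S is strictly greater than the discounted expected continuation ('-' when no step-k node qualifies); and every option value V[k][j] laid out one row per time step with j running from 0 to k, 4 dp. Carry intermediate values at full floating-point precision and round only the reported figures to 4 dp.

params: Δt=0.05933 u=1.05171 d=0.95083 q=0.53751 e^(-rΔt)=0.99497
t_9 payoffs: 59.6453 49.0206 37.2686 24.2696 9.8915 0.0000 0.0000 0.0000 0.0000 0.0000
t_8: node(8,0) S=105.3131 payoff=54.4669 vs cont=53.6631 → 54.4669 [stop]  node(8,1) S=116.4873 payoff=43.2927 vs cont=42.4889 → 43.2927 [stop]  node(8,2) S=128.8471 payoff=30.9329 vs cont=30.1291 → 30.9329 [stop]  node(8,3) S=142.5182 payoff=17.2618 vs cont=16.4580 → 17.2618 [stop]  node(8,4) S=157.6400 payoff=2.1400 vs cont=4.5516 → 4.5516 [wait]  node(8,5) S=174.3662 payoff=0.0000 vs cont=0.0000 → 0.0000 [wait]  node(8,6) S=192.8672 payoff=0.0000 vs cont=0.0000 → 0.0000 [wait]  node(8,7) S=213.3312 payoff=0.0000 vs cont=0.0000 → 0.0000 [wait]  node(8,8) S=235.9664 payoff=0.0000 vs cont=0.0000 → 0.0000 [wait]  ⇒ S*(8)=142.5182
t_7: node(7,0) S=110.7594 payoff=49.0206 vs cont=48.2168 → 49.0206 [stop]  node(7,1) S=122.5114 payoff=37.2686 vs cont=36.4648 → 37.2686 [stop]  node(7,2) S=135.5104 payoff=24.2696 vs cont=23.4658 → 24.2696 [stop]  node(7,3) S=149.8885 payoff=9.8915 vs cont=10.3774 → 10.3774 [wait]  node(7,4) S=165.7923 payoff=0.0000 vs cont=2.0945 → 2.0945 [wait]  node(7,5) S=183.3835 payoff=0.0000 vs cont=0.0000 → 0.0000 [wait]  node(7,6) S=202.8413 payoff=0.0000 vs cont=0.0000 → 0.0000 [wait]  node(7,7) S=224.3635 payoff=0.0000 vs cont=0.0000 → 0.0000 [wait]  ⇒ S*(7)=135.5104
t_6: node(6,0) S=116.4873 payoff=43.2927 vs cont=42.4889 → 43.2927 [stop]  node(6,1) S=128.8471 payoff=30.9329 vs cont=30.1291 → 30.9329 [stop]  node(6,2) S=142.5182 payoff=17.2618 vs cont=16.7179 → 17.2618 [stop]  node(6,3) S=157.6400 payoff=2.1400 vs cont=5.8954 → 5.8954 [wait]  node(6,4) S=174.3662 payoff=0.0000 vs cont=0.9638 → 0.9638 [wait]  node(6,5) S=192.8672 payoff=0.0000 vs cont=0.0000 → 0.0000 [wait]  node(6,6) S=213.3312 payoff=0.0000 vs cont=0.0000 → 0.0000 [wait]  ⇒ S*(6)=142.5182
t_5: node(5,0) S=122.5114 payoff=37.2686 vs cont=36.4648 → 37.2686 [stop]  node(5,1) S=135.5104 payoff=24.2696 vs cont=23.4658 → 24.2696 [stop]  node(5,2) S=149.8885 payoff=9.8915 vs cont=11.0961 → 11.0961 [wait]  node(5,3) S=165.7923 payoff=0.0000 vs cont=3.2283 → 3.2283 [wait]  node(5,4) S=183.3835 payoff=0.0000 vs cont=0.4435 → 0.4435 [wait]  node(5,5) S=202.8413 payoff=0.0000 vs cont=0.0000 → 0.0000 [wait]  ⇒ S*(5)=135.5104
t_4: node(4,0) S=128.8471 payoff=30.9329 vs cont=30.1291 → 30.9329 [stop]  node(4,1) S=142.5182 payoff=17.2618 vs cont=17.1022 → 17.2618 [stop]  node(4,2) S=157.6400 payoff=2.1400 vs cont=6.8325 → 6.8325 [wait]  node(4,3) S=174.3662 payoff=0.0000 vs cont=1.7227 → 1.7227 [wait]  node(4,4) S=192.8672 payoff=0.0000 vs cont=0.2041 → 0.2041 [wait]  ⇒ S*(4)=142.5182
t_3: node(3,0) S=135.5104 payoff=24.2696 vs cont=23.4658 → 24.2696 [stop]  node(3,1) S=149.8885 payoff=9.8915 vs cont=11.5973 → 11.5973 [wait]  node(3,2) S=165.7923 payoff=0.0000 vs cont=4.0654 → 4.0654 [wait]  node(3,3) S=183.3835 payoff=0.0000 vs cont=0.9019 → 0.9019 [wait]  ⇒ S*(3)=135.5104
t_2: node(2,0) S=142.5182 payoff=17.2618 vs cont=17.3702 → 17.3702 [wait]  node(2,1) S=157.6400 payoff=2.1400 vs cont=7.5108 → 7.5108 [wait]  node(2,2) S=174.3662 payoff=0.0000 vs cont=2.3530 → 2.3530 [wait]  ⇒ S*(2)=-
t_1: node(1,0) S=149.8885 payoff=9.8915 vs cont=12.0099 → 12.0099 [wait]  node(1,1) S=165.7923 payoff=0.0000 vs cont=4.7146 → 4.7146 [wait]  ⇒ S*(1)=-
t_0: node(0,0) S=157.6400 payoff=2.1400 vs cont=8.0479 → 8.0479 [wait]  ⇒ S*(0)=-

price = 8.0479
boundary = - - - 135.5104 142.5182 135.5104 142.5182 135.5104 142.5182
tree:
8.0479
12.0099 4.7146
17.3702 7.5108 2.3530
24.2696 11.5973 4.0654 0.9019
30.9329 17.2618 6.8325 1.7227 0.2041
37.2686 24.2696 11.0961 3.2283 0.4435 0.0000
43.2927 30.9329 17.2618 5.8954 0.9638 0.0000 0.0000
49.0206 37.2686 24.2696 10.3774 2.0945 0.0000 0.0000 0.0000
54.4669 43.2927 30.9329 17.2618 4.5516 0.0000 0.0000 0.0000 0.0000
59.6453 49.0206 37.2686 24.2696 9.8915 0.0000 0.0000 0.0000 0.0000 0.0000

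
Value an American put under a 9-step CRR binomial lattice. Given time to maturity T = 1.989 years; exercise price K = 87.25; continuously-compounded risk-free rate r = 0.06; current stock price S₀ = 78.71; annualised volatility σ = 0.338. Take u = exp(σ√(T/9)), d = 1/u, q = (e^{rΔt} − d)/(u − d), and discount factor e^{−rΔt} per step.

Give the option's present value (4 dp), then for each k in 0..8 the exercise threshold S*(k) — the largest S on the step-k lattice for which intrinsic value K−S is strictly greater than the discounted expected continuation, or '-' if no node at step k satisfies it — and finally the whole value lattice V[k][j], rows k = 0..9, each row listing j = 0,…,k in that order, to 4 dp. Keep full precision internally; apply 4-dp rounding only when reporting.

price = 15.8636
boundary = - - 57.2815 48.8660 57.2815 48.8660 57.2815 67.1463 57.2815
tree:
15.8636
22.1375 10.0660
29.9685 14.9631 5.4790
38.3840 21.5596 8.8217 2.3111
45.5631 29.9685 13.7971 4.1242 0.5752
51.6875 38.3840 20.8080 7.2140 1.1709 0.0000
56.9122 45.5631 29.9685 12.2804 2.3834 0.0000 0.0000
61.3693 51.6875 38.3840 20.1037 4.8517 0.0000 0.0000 0.0000
65.1715 56.9122 45.5631 29.9685 9.8761 0.0000 0.0000 0.0000 0.0000
68.4152 61.3693 51.6875 38.3840 20.1037 0.0000 0.0000 0.0000 0.0000 0.0000

Δt=0.22100, u=1.17222, d=0.85309, q=0.50219, disc=e^(-rΔt)=0.98683
k=9 terminal: V=max(K-S,0) → 68.4152 61.3693 51.6875 38.3840 20.1037 0.0000 0.0000 0.0000 0.0000 0.0000
k=8: j=0 S=22.0785 intr=65.1715 cont=64.0222 V=65.1715[EX]; j=1 S=30.3378 intr=56.9122 cont=55.7629 V=56.9122[EX]; j=2 S=41.6869 intr=45.5631 cont=44.4138 V=45.5631[EX]; j=3 S=57.2815 intr=29.9685 cont=28.8192 V=29.9685[EX]; j=4 S=78.7100 intr=8.5400 cont=9.8761 V=9.8761[hold]; j=5 S=108.1546 intr=0.0000 cont=0.0000 V=0.0000[hold]; j=6 S=148.6143 intr=0.0000 cont=0.0000 V=0.0000[hold]; j=7 S=204.2094 intr=0.0000 cont=0.0000 V=0.0000[hold]; j=8 S=280.6022 intr=0.0000 cont=0.0000 V=0.0000[hold]  S*(8)=57.2815
k=7: j=0 S=25.8807 intr=61.3693 cont=60.2200 V=61.3693[EX]; j=1 S=35.5625 intr=51.6875 cont=50.5382 V=51.6875[EX]; j=2 S=48.8660 intr=38.3840 cont=37.2347 V=38.3840[EX]; j=3 S=67.1463 intr=20.1037 cont=19.6165 V=20.1037[EX]; j=4 S=92.2651 intr=0.0000 cont=4.8517 V=4.8517[hold]; j=5 S=126.7806 intr=0.0000 cont=0.0000 V=0.0000[hold]; j=6 S=174.2080 intr=0.0000 cont=0.0000 V=0.0000[hold]; j=7 S=239.3775 intr=0.0000 cont=0.0000 V=0.0000[hold]  S*(7)=67.1463
k=6: j=0 S=30.3378 intr=56.9122 cont=55.7629 V=56.9122[EX]; j=1 S=41.6869 intr=45.5631 cont=44.4138 V=45.5631[EX]; j=2 S=57.2815 intr=29.9685 cont=28.8192 V=29.9685[EX]; j=3 S=78.7100 intr=8.5400 cont=12.2804 V=12.2804[hold]; j=4 S=108.1546 intr=0.0000 cont=2.3834 V=2.3834[hold]; j=5 S=148.6143 intr=0.0000 cont=0.0000 V=0.0000[hold]; j=6 S=204.2094 intr=0.0000 cont=0.0000 V=0.0000[hold]  S*(6)=57.2815
k=5: j=0 S=35.5625 intr=51.6875 cont=50.5382 V=51.6875[EX]; j=1 S=48.8660 intr=38.3840 cont=37.2347 V=38.3840[EX]; j=2 S=67.1463 intr=20.1037 cont=20.8080 V=20.8080[hold]; j=3 S=92.2651 intr=0.0000 cont=7.2140 V=7.2140[hold]; j=4 S=126.7806 intr=0.0000 cont=1.1709 V=1.1709[hold]; j=5 S=174.2080 intr=0.0000 cont=0.0000 V=0.0000[hold]  S*(5)=48.8660
k=4: j=0 S=41.6869 intr=45.5631 cont=44.4138 V=45.5631[EX]; j=1 S=57.2815 intr=29.9685 cont=29.1682 V=29.9685[EX]; j=2 S=78.7100 intr=8.5400 cont=13.7971 V=13.7971[hold]; j=3 S=108.1546 intr=0.0000 cont=4.1242 V=4.1242[hold]; j=4 S=148.6143 intr=0.0000 cont=0.5752 V=0.5752[hold]  S*(4)=57.2815
k=3: j=0 S=48.8660 intr=38.3840 cont=37.2347 V=38.3840[EX]; j=1 S=67.1463 intr=20.1037 cont=21.5596 V=21.5596[hold]; j=2 S=92.2651 intr=0.0000 cont=8.8217 V=8.8217[hold]; j=3 S=126.7806 intr=0.0000 cont=2.3111 V=2.3111[hold]  S*(3)=48.8660
k=2: j=0 S=57.2815 intr=29.9685 cont=29.5407 V=29.9685[EX]; j=1 S=78.7100 intr=8.5400 cont=14.9631 V=14.9631[hold]; j=2 S=108.1546 intr=0.0000 cont=5.4790 V=5.4790[hold]  S*(2)=57.2815
k=1: j=0 S=67.1463 intr=20.1037 cont=22.1375 V=22.1375[hold]; j=1 S=92.2651 intr=0.0000 cont=10.0660 V=10.0660[hold]  S*(1)=-
k=0: j=0 S=78.7100 intr=8.5400 cont=15.8636 V=15.8636[hold]  S*(0)=-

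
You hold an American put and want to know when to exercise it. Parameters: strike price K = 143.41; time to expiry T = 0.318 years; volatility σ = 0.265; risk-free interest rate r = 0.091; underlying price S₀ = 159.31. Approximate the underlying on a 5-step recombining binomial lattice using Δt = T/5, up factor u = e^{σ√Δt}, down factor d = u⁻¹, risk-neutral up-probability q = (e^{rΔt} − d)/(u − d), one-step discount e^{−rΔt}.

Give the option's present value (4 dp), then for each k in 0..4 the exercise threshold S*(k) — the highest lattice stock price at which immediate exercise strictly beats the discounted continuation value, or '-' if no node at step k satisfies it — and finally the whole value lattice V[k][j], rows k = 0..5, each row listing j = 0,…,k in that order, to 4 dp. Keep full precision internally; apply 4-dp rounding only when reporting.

params: Δt=0.06360 u=1.06911 d=0.93535 q=0.52669 e^(-rΔt)=0.99423
t_5 payoffs: 29.3528 13.0421 0.0000 0.0000 0.0000 0.0000
t_4: node(4,0) S=121.9401 payoff=21.4699 vs cont=20.6423 → 21.4699 [stop]  node(4,1) S=139.3782 payoff=4.0318 vs cont=6.1373 → 6.1373 [wait]  node(4,2) S=159.3100 payoff=0.0000 vs cont=0.0000 → 0.0000 [wait]  node(4,3) S=182.0922 payoff=0.0000 vs cont=0.0000 → 0.0000 [wait]  node(4,4) S=208.1323 payoff=0.0000 vs cont=0.0000 → 0.0000 [wait]  ⇒ S*(4)=121.9401
t_3: node(3,0) S=130.3679 payoff=13.0421 vs cont=13.3170 → 13.3170 [wait]  node(3,1) S=149.0112 payoff=0.0000 vs cont=2.8881 → 2.8881 [wait]  node(3,2) S=170.3206 payoff=0.0000 vs cont=0.0000 → 0.0000 [wait]  node(3,3) S=194.6773 payoff=0.0000 vs cont=0.0000 → 0.0000 [wait]  ⇒ S*(3)=-
t_2: node(2,0) S=139.3782 payoff=4.0318 vs cont=7.7790 → 7.7790 [wait]  node(2,1) S=159.3100 payoff=0.0000 vs cont=1.3591 → 1.3591 [wait]  node(2,2) S=182.0922 payoff=0.0000 vs cont=0.0000 → 0.0000 [wait]  ⇒ S*(2)=-
t_1: node(1,0) S=149.0112 payoff=0.0000 vs cont=4.3723 → 4.3723 [wait]  node(1,1) S=170.3206 payoff=0.0000 vs cont=0.6395 → 0.6395 [wait]  ⇒ S*(1)=-
t_0: node(0,0) S=159.3100 payoff=0.0000 vs cont=2.3924 → 2.3924 [wait]  ⇒ S*(0)=-

price = 2.3924
boundary = - - - - 121.9401
tree:
2.3924
4.3723 0.6395
7.7790 1.3591 0.0000
13.3170 2.8881 0.0000 0.0000
21.4699 6.1373 0.0000 0.0000 0.0000
29.3528 13.0421 0.0000 0.0000 0.0000 0.0000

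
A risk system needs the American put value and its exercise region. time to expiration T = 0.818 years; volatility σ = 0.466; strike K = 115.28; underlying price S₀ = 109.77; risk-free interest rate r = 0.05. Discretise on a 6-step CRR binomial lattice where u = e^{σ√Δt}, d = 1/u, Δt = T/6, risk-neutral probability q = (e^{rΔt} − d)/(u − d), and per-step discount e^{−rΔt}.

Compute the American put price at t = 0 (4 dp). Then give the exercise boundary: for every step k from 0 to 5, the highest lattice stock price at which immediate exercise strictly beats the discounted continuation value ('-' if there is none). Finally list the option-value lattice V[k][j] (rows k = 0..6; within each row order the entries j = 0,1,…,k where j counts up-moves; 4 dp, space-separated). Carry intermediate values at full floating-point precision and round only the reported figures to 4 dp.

Δt=0.13633, u=1.18775, d=0.84193, q=0.47687, disc=e^(-rΔt)=0.99321
k=6 terminal: V=max(K-S,0) → 76.1844 60.1256 37.4706 5.5100 0.0000 0.0000 0.0000
k=5: j=0 S=46.4359 intr=68.8441 cont=68.0609 V=68.8441[EX]; j=1 S=65.5097 intr=49.7703 cont=48.9871 V=49.7703[EX]; j=2 S=92.4183 intr=22.8617 cont=22.0786 V=22.8617[EX]; j=3 S=130.3796 intr=0.0000 cont=2.8629 V=2.8629[hold]; j=4 S=183.9337 intr=0.0000 cont=0.0000 V=0.0000[hold]; j=5 S=259.4856 intr=0.0000 cont=0.0000 V=0.0000[hold]  S*(5)=92.4183
k=4: j=0 S=55.1544 intr=60.1256 cont=59.3425 V=60.1256[EX]; j=1 S=77.8094 intr=37.4706 cont=36.6875 V=37.4706[EX]; j=2 S=109.7700 intr=5.5100 cont=13.2344 V=13.2344[hold]; j=3 S=154.8587 intr=0.0000 cont=1.4875 V=1.4875[hold]; j=4 S=218.4677 intr=0.0000 cont=0.0000 V=0.0000[hold]  S*(4)=77.8094
k=3: j=0 S=65.5097 intr=49.7703 cont=48.9871 V=49.7703[EX]; j=1 S=92.4183 intr=22.8617 cont=25.7371 V=25.7371[hold]; j=2 S=130.3796 intr=0.0000 cont=7.5808 V=7.5808[hold]; j=3 S=183.9337 intr=0.0000 cont=0.7729 V=0.7729[hold]  S*(3)=65.5097
k=2: j=0 S=77.8094 intr=37.4706 cont=38.0493 V=38.0493[hold]; j=1 S=109.7700 intr=5.5100 cont=16.9629 V=16.9629[hold]; j=2 S=154.8587 intr=0.0000 cont=4.3049 V=4.3049[hold]  S*(2)=-
k=1: j=0 S=92.4183 intr=22.8617 cont=27.8037 V=27.8037[hold]; j=1 S=130.3796 intr=0.0000 cont=10.8524 V=10.8524[hold]  S*(1)=-
k=0: j=0 S=109.7700 intr=5.5100 cont=19.5862 V=19.5862[hold]  S*(0)=-

price = 19.5862
boundary = - - - 65.5097 77.8094 92.4183
tree:
19.5862
27.8037 10.8524
38.0493 16.9629 4.3049
49.7703 25.7371 7.5808 0.7729
60.1256 37.4706 13.2344 1.4875 0.0000
68.8441 49.7703 22.8617 2.8629 0.0000 0.0000
76.1844 60.1256 37.4706 5.5100 0.0000 0.0000 0.0000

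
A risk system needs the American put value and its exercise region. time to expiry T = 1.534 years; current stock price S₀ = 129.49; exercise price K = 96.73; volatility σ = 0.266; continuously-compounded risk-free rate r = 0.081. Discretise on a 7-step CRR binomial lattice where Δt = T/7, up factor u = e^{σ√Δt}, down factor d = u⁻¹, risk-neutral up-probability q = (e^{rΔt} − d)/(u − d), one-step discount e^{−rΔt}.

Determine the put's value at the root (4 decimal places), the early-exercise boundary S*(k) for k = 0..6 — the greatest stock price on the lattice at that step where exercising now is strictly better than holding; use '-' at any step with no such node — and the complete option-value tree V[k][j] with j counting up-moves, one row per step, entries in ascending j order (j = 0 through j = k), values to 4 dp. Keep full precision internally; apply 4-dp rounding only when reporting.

Δt=0.21914  u=1.13261  d=0.88292  q=0.54064  discount=0.98241
step 7 (expiry): payoffs max(K−S,0) = 42.5695 27.2531 7.6051 0.0000 0.0000 0.0000 0.0000 0.0000
step 6: (k=6,j=0): S=61.3425, (K−S)⁺=35.3875, hold=33.6856 ⇒ V=35.3875 exercise | (k=6,j=1): S=78.6900, (K−S)⁺=18.0400, hold=16.3381 ⇒ V=18.0400 exercise | (k=6,j=2): S=100.9434, (K−S)⁺=0.0000, hold=3.4321 ⇒ V=3.4321 continue | (k=6,j=3): S=129.4900, (K−S)⁺=0.0000, hold=0.0000 ⇒ V=0.0000 continue | (k=6,j=4): S=166.1095, (K−S)⁺=0.0000, hold=0.0000 ⇒ V=0.0000 continue | (k=6,j=5): S=213.0849, (K−S)⁺=0.0000, hold=0.0000 ⇒ V=0.0000 continue | (k=6,j=6): S=273.3449, (K−S)⁺=0.0000, hold=0.0000 ⇒ V=0.0000 continue  boundary S*=78.6900
step 5: (k=5,j=0): S=69.4769, (K−S)⁺=27.2531, hold=25.5512 ⇒ V=27.2531 exercise | (k=5,j=1): S=89.1249, (K−S)⁺=7.6051, hold=9.9640 ⇒ V=9.9640 continue | (k=5,j=2): S=114.3292, (K−S)⁺=0.0000, hold=1.5488 ⇒ V=1.5488 continue | (k=5,j=3): S=146.6612, (K−S)⁺=0.0000, hold=0.0000 ⇒ V=0.0000 continue | (k=5,j=4): S=188.1367, (K−S)⁺=0.0000, hold=0.0000 ⇒ V=0.0000 continue | (k=5,j=5): S=241.3414, (K−S)⁺=0.0000, hold=0.0000 ⇒ V=0.0000 continue  boundary S*=69.4769
step 4: (k=4,j=0): S=78.6900, (K−S)⁺=18.0400, hold=17.5909 ⇒ V=18.0400 exercise | (k=4,j=1): S=100.9434, (K−S)⁺=0.0000, hold=5.3192 ⇒ V=5.3192 continue | (k=4,j=2): S=129.4900, (K−S)⁺=0.0000, hold=0.6990 ⇒ V=0.6990 continue | (k=4,j=3): S=166.1095, (K−S)⁺=0.0000, hold=0.0000 ⇒ V=0.0000 continue | (k=4,j=4): S=213.0849, (K−S)⁺=0.0000, hold=0.0000 ⇒ V=0.0000 continue  boundary S*=78.6900
step 3: (k=3,j=0): S=89.1249, (K−S)⁺=7.6051, hold=10.9663 ⇒ V=10.9663 continue | (k=3,j=1): S=114.3292, (K−S)⁺=0.0000, hold=2.7717 ⇒ V=2.7717 continue | (k=3,j=2): S=146.6612, (K−S)⁺=0.0000, hold=0.3154 ⇒ V=0.3154 continue | (k=3,j=3): S=188.1367, (K−S)⁺=0.0000, hold=0.0000 ⇒ V=0.0000 continue  boundary S*=-
step 2: (k=2,j=0): S=100.9434, (K−S)⁺=0.0000, hold=6.4210 ⇒ V=6.4210 continue | (k=2,j=1): S=129.4900, (K−S)⁺=0.0000, hold=1.4183 ⇒ V=1.4183 continue | (k=2,j=2): S=166.1095, (K−S)⁺=0.0000, hold=0.1423 ⇒ V=0.1423 continue  boundary S*=-
step 1: (k=1,j=0): S=114.3292, (K−S)⁺=0.0000, hold=3.6510 ⇒ V=3.6510 continue | (k=1,j=1): S=146.6612, (K−S)⁺=0.0000, hold=0.7157 ⇒ V=0.7157 continue  boundary S*=-
step 0: (k=0,j=0): S=129.4900, (K−S)⁺=0.0000, hold=2.0277 ⇒ V=2.0277 continue  boundary S*=-

price = 2.0277
boundary = - - - - 78.6900 69.4769 78.6900
tree:
2.0277
3.6510 0.7157
6.4210 1.4183 0.1423
10.9663 2.7717 0.3154 0.0000
18.0400 5.3192 0.6990 0.0000 0.0000
27.2531 9.9640 1.5488 0.0000 0.0000 0.0000
35.3875 18.0400 3.4321 0.0000 0.0000 0.0000 0.0000
42.5695 27.2531 7.6051 0.0000 0.0000 0.0000 0.0000 0.0000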